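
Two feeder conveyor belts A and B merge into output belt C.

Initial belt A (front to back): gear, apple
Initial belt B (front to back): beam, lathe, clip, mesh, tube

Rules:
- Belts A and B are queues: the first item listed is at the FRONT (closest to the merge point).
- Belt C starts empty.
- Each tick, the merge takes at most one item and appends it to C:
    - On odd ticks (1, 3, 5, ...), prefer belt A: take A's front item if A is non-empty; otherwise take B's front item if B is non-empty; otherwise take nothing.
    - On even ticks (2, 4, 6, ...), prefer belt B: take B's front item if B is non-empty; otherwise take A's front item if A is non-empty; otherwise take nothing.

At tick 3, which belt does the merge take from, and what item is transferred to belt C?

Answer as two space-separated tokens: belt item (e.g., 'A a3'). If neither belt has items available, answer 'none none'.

Answer: A apple

Derivation:
Tick 1: prefer A, take gear from A; A=[apple] B=[beam,lathe,clip,mesh,tube] C=[gear]
Tick 2: prefer B, take beam from B; A=[apple] B=[lathe,clip,mesh,tube] C=[gear,beam]
Tick 3: prefer A, take apple from A; A=[-] B=[lathe,clip,mesh,tube] C=[gear,beam,apple]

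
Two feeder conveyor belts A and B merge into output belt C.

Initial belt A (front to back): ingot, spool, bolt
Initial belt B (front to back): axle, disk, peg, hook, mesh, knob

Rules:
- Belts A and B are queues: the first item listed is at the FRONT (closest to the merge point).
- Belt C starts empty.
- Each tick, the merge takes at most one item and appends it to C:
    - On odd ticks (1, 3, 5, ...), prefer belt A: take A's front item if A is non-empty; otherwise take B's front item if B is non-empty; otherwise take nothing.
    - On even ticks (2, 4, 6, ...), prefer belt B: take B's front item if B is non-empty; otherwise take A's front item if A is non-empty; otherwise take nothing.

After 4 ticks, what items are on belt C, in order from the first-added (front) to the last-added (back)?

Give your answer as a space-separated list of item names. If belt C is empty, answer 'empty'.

Tick 1: prefer A, take ingot from A; A=[spool,bolt] B=[axle,disk,peg,hook,mesh,knob] C=[ingot]
Tick 2: prefer B, take axle from B; A=[spool,bolt] B=[disk,peg,hook,mesh,knob] C=[ingot,axle]
Tick 3: prefer A, take spool from A; A=[bolt] B=[disk,peg,hook,mesh,knob] C=[ingot,axle,spool]
Tick 4: prefer B, take disk from B; A=[bolt] B=[peg,hook,mesh,knob] C=[ingot,axle,spool,disk]

Answer: ingot axle spool disk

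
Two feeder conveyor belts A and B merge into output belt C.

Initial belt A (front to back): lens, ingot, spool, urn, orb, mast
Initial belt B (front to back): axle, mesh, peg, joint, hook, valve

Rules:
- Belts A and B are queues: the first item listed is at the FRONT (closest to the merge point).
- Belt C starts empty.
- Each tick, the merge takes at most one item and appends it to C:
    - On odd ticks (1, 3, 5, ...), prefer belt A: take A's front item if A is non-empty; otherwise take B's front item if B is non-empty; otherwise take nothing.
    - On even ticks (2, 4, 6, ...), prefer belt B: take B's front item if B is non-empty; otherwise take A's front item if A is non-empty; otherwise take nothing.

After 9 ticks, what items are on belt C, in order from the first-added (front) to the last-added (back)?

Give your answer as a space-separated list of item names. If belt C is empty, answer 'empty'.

Tick 1: prefer A, take lens from A; A=[ingot,spool,urn,orb,mast] B=[axle,mesh,peg,joint,hook,valve] C=[lens]
Tick 2: prefer B, take axle from B; A=[ingot,spool,urn,orb,mast] B=[mesh,peg,joint,hook,valve] C=[lens,axle]
Tick 3: prefer A, take ingot from A; A=[spool,urn,orb,mast] B=[mesh,peg,joint,hook,valve] C=[lens,axle,ingot]
Tick 4: prefer B, take mesh from B; A=[spool,urn,orb,mast] B=[peg,joint,hook,valve] C=[lens,axle,ingot,mesh]
Tick 5: prefer A, take spool from A; A=[urn,orb,mast] B=[peg,joint,hook,valve] C=[lens,axle,ingot,mesh,spool]
Tick 6: prefer B, take peg from B; A=[urn,orb,mast] B=[joint,hook,valve] C=[lens,axle,ingot,mesh,spool,peg]
Tick 7: prefer A, take urn from A; A=[orb,mast] B=[joint,hook,valve] C=[lens,axle,ingot,mesh,spool,peg,urn]
Tick 8: prefer B, take joint from B; A=[orb,mast] B=[hook,valve] C=[lens,axle,ingot,mesh,spool,peg,urn,joint]
Tick 9: prefer A, take orb from A; A=[mast] B=[hook,valve] C=[lens,axle,ingot,mesh,spool,peg,urn,joint,orb]

Answer: lens axle ingot mesh spool peg urn joint orb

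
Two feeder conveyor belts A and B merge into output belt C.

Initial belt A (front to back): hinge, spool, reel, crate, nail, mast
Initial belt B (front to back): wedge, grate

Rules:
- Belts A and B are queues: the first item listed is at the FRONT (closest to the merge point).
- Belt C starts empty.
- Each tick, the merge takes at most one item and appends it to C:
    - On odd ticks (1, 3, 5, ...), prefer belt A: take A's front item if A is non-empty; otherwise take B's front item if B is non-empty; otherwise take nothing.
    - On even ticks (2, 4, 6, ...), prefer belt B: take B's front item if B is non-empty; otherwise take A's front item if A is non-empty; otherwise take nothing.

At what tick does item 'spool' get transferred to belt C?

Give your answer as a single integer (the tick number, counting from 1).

Tick 1: prefer A, take hinge from A; A=[spool,reel,crate,nail,mast] B=[wedge,grate] C=[hinge]
Tick 2: prefer B, take wedge from B; A=[spool,reel,crate,nail,mast] B=[grate] C=[hinge,wedge]
Tick 3: prefer A, take spool from A; A=[reel,crate,nail,mast] B=[grate] C=[hinge,wedge,spool]

Answer: 3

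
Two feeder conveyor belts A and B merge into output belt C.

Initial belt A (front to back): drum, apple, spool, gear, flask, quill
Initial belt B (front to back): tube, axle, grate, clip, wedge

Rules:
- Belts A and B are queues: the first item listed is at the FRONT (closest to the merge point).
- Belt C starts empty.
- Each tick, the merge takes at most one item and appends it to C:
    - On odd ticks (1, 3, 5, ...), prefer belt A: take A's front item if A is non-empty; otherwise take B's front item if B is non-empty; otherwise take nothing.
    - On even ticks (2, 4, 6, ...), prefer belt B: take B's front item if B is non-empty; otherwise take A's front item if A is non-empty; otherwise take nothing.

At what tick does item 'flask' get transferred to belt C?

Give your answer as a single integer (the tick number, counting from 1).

Answer: 9

Derivation:
Tick 1: prefer A, take drum from A; A=[apple,spool,gear,flask,quill] B=[tube,axle,grate,clip,wedge] C=[drum]
Tick 2: prefer B, take tube from B; A=[apple,spool,gear,flask,quill] B=[axle,grate,clip,wedge] C=[drum,tube]
Tick 3: prefer A, take apple from A; A=[spool,gear,flask,quill] B=[axle,grate,clip,wedge] C=[drum,tube,apple]
Tick 4: prefer B, take axle from B; A=[spool,gear,flask,quill] B=[grate,clip,wedge] C=[drum,tube,apple,axle]
Tick 5: prefer A, take spool from A; A=[gear,flask,quill] B=[grate,clip,wedge] C=[drum,tube,apple,axle,spool]
Tick 6: prefer B, take grate from B; A=[gear,flask,quill] B=[clip,wedge] C=[drum,tube,apple,axle,spool,grate]
Tick 7: prefer A, take gear from A; A=[flask,quill] B=[clip,wedge] C=[drum,tube,apple,axle,spool,grate,gear]
Tick 8: prefer B, take clip from B; A=[flask,quill] B=[wedge] C=[drum,tube,apple,axle,spool,grate,gear,clip]
Tick 9: prefer A, take flask from A; A=[quill] B=[wedge] C=[drum,tube,apple,axle,spool,grate,gear,clip,flask]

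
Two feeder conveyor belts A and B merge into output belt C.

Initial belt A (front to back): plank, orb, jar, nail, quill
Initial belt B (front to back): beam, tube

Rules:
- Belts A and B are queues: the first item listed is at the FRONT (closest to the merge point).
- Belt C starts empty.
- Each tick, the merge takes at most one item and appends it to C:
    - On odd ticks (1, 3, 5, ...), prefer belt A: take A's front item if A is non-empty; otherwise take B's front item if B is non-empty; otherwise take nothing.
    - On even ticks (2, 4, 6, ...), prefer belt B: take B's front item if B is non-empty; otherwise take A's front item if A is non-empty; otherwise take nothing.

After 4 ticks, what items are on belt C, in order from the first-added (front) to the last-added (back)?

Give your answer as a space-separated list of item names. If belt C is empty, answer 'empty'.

Tick 1: prefer A, take plank from A; A=[orb,jar,nail,quill] B=[beam,tube] C=[plank]
Tick 2: prefer B, take beam from B; A=[orb,jar,nail,quill] B=[tube] C=[plank,beam]
Tick 3: prefer A, take orb from A; A=[jar,nail,quill] B=[tube] C=[plank,beam,orb]
Tick 4: prefer B, take tube from B; A=[jar,nail,quill] B=[-] C=[plank,beam,orb,tube]

Answer: plank beam orb tube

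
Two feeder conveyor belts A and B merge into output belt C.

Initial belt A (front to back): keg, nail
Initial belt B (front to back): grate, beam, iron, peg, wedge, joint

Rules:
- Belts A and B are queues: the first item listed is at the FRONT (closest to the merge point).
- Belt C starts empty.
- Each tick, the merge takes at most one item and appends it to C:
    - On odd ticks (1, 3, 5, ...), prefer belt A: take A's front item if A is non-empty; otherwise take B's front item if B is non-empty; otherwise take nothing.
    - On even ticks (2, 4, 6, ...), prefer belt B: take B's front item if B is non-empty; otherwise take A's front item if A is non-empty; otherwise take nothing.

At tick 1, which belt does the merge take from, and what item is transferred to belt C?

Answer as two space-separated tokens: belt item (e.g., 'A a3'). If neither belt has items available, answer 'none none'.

Answer: A keg

Derivation:
Tick 1: prefer A, take keg from A; A=[nail] B=[grate,beam,iron,peg,wedge,joint] C=[keg]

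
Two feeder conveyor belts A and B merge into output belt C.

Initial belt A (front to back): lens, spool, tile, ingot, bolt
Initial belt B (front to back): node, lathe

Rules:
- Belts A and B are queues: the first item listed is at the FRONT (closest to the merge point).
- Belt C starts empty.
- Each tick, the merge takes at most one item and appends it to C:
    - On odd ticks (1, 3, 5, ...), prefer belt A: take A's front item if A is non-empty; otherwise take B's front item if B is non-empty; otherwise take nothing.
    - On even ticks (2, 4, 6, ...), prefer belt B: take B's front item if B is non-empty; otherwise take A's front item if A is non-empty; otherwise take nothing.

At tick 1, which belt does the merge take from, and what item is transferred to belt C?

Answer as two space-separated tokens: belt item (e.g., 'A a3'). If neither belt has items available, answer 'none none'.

Tick 1: prefer A, take lens from A; A=[spool,tile,ingot,bolt] B=[node,lathe] C=[lens]

Answer: A lens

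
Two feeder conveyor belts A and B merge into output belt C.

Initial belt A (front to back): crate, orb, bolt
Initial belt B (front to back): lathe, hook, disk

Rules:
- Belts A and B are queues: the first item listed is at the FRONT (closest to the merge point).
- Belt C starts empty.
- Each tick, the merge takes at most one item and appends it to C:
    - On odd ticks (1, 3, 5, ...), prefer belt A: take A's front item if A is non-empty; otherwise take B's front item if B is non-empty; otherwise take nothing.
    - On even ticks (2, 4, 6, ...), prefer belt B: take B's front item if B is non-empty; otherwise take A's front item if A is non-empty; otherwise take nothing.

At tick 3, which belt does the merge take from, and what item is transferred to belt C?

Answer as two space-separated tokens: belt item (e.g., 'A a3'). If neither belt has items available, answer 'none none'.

Tick 1: prefer A, take crate from A; A=[orb,bolt] B=[lathe,hook,disk] C=[crate]
Tick 2: prefer B, take lathe from B; A=[orb,bolt] B=[hook,disk] C=[crate,lathe]
Tick 3: prefer A, take orb from A; A=[bolt] B=[hook,disk] C=[crate,lathe,orb]

Answer: A orb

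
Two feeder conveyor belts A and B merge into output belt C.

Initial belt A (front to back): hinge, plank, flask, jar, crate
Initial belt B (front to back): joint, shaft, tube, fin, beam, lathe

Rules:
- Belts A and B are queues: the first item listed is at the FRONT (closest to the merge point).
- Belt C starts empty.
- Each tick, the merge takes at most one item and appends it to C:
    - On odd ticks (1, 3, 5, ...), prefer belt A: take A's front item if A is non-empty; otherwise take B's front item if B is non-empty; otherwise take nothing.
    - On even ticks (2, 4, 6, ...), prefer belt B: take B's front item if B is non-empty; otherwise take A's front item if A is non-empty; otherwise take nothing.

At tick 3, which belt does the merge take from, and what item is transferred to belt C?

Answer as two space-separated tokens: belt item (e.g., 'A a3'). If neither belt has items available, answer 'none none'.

Answer: A plank

Derivation:
Tick 1: prefer A, take hinge from A; A=[plank,flask,jar,crate] B=[joint,shaft,tube,fin,beam,lathe] C=[hinge]
Tick 2: prefer B, take joint from B; A=[plank,flask,jar,crate] B=[shaft,tube,fin,beam,lathe] C=[hinge,joint]
Tick 3: prefer A, take plank from A; A=[flask,jar,crate] B=[shaft,tube,fin,beam,lathe] C=[hinge,joint,plank]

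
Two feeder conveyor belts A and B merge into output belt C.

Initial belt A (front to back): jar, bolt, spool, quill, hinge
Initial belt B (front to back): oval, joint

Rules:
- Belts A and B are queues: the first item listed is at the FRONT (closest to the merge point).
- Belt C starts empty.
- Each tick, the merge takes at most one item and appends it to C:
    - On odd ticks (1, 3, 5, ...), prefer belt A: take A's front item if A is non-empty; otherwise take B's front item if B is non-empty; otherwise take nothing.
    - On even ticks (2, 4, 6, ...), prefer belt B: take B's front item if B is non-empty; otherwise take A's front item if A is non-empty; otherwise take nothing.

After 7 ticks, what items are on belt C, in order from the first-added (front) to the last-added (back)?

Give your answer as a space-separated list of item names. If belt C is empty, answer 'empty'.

Tick 1: prefer A, take jar from A; A=[bolt,spool,quill,hinge] B=[oval,joint] C=[jar]
Tick 2: prefer B, take oval from B; A=[bolt,spool,quill,hinge] B=[joint] C=[jar,oval]
Tick 3: prefer A, take bolt from A; A=[spool,quill,hinge] B=[joint] C=[jar,oval,bolt]
Tick 4: prefer B, take joint from B; A=[spool,quill,hinge] B=[-] C=[jar,oval,bolt,joint]
Tick 5: prefer A, take spool from A; A=[quill,hinge] B=[-] C=[jar,oval,bolt,joint,spool]
Tick 6: prefer B, take quill from A; A=[hinge] B=[-] C=[jar,oval,bolt,joint,spool,quill]
Tick 7: prefer A, take hinge from A; A=[-] B=[-] C=[jar,oval,bolt,joint,spool,quill,hinge]

Answer: jar oval bolt joint spool quill hinge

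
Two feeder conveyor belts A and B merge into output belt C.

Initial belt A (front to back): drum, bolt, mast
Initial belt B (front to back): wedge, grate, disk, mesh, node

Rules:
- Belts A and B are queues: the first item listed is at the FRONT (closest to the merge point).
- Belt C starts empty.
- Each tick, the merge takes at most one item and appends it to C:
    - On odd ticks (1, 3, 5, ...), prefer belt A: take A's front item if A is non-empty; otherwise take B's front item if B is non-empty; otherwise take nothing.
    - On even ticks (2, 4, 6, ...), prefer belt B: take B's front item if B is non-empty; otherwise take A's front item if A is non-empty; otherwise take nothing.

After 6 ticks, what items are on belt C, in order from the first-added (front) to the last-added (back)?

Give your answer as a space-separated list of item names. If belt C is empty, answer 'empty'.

Answer: drum wedge bolt grate mast disk

Derivation:
Tick 1: prefer A, take drum from A; A=[bolt,mast] B=[wedge,grate,disk,mesh,node] C=[drum]
Tick 2: prefer B, take wedge from B; A=[bolt,mast] B=[grate,disk,mesh,node] C=[drum,wedge]
Tick 3: prefer A, take bolt from A; A=[mast] B=[grate,disk,mesh,node] C=[drum,wedge,bolt]
Tick 4: prefer B, take grate from B; A=[mast] B=[disk,mesh,node] C=[drum,wedge,bolt,grate]
Tick 5: prefer A, take mast from A; A=[-] B=[disk,mesh,node] C=[drum,wedge,bolt,grate,mast]
Tick 6: prefer B, take disk from B; A=[-] B=[mesh,node] C=[drum,wedge,bolt,grate,mast,disk]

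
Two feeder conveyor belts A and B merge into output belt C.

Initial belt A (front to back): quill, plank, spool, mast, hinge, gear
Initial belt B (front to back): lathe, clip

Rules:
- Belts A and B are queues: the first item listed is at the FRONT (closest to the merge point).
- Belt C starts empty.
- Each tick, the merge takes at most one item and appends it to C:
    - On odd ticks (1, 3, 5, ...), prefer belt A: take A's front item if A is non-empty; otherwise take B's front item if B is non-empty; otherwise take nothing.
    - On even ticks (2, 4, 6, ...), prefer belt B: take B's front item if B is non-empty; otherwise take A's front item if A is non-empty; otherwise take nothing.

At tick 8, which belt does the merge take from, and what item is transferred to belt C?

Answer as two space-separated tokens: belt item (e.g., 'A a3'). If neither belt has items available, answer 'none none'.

Tick 1: prefer A, take quill from A; A=[plank,spool,mast,hinge,gear] B=[lathe,clip] C=[quill]
Tick 2: prefer B, take lathe from B; A=[plank,spool,mast,hinge,gear] B=[clip] C=[quill,lathe]
Tick 3: prefer A, take plank from A; A=[spool,mast,hinge,gear] B=[clip] C=[quill,lathe,plank]
Tick 4: prefer B, take clip from B; A=[spool,mast,hinge,gear] B=[-] C=[quill,lathe,plank,clip]
Tick 5: prefer A, take spool from A; A=[mast,hinge,gear] B=[-] C=[quill,lathe,plank,clip,spool]
Tick 6: prefer B, take mast from A; A=[hinge,gear] B=[-] C=[quill,lathe,plank,clip,spool,mast]
Tick 7: prefer A, take hinge from A; A=[gear] B=[-] C=[quill,lathe,plank,clip,spool,mast,hinge]
Tick 8: prefer B, take gear from A; A=[-] B=[-] C=[quill,lathe,plank,clip,spool,mast,hinge,gear]

Answer: A gear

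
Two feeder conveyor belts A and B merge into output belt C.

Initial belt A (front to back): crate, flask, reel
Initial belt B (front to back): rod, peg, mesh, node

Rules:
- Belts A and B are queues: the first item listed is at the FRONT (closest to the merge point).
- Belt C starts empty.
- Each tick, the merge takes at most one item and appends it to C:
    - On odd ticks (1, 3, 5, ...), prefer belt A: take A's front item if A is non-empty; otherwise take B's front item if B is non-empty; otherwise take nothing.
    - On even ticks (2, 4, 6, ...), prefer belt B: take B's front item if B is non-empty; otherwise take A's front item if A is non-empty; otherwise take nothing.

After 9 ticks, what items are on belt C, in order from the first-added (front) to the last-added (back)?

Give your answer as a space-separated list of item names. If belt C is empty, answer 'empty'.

Answer: crate rod flask peg reel mesh node

Derivation:
Tick 1: prefer A, take crate from A; A=[flask,reel] B=[rod,peg,mesh,node] C=[crate]
Tick 2: prefer B, take rod from B; A=[flask,reel] B=[peg,mesh,node] C=[crate,rod]
Tick 3: prefer A, take flask from A; A=[reel] B=[peg,mesh,node] C=[crate,rod,flask]
Tick 4: prefer B, take peg from B; A=[reel] B=[mesh,node] C=[crate,rod,flask,peg]
Tick 5: prefer A, take reel from A; A=[-] B=[mesh,node] C=[crate,rod,flask,peg,reel]
Tick 6: prefer B, take mesh from B; A=[-] B=[node] C=[crate,rod,flask,peg,reel,mesh]
Tick 7: prefer A, take node from B; A=[-] B=[-] C=[crate,rod,flask,peg,reel,mesh,node]
Tick 8: prefer B, both empty, nothing taken; A=[-] B=[-] C=[crate,rod,flask,peg,reel,mesh,node]
Tick 9: prefer A, both empty, nothing taken; A=[-] B=[-] C=[crate,rod,flask,peg,reel,mesh,node]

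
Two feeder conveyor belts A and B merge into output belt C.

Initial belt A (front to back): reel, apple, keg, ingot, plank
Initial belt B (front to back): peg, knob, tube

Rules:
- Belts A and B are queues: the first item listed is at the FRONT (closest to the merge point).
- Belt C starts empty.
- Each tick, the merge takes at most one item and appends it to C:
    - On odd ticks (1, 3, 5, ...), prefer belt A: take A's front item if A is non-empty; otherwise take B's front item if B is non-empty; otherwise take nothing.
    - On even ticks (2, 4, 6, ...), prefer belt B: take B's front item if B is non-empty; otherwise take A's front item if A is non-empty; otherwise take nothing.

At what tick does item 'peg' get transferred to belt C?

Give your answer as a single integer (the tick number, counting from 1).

Tick 1: prefer A, take reel from A; A=[apple,keg,ingot,plank] B=[peg,knob,tube] C=[reel]
Tick 2: prefer B, take peg from B; A=[apple,keg,ingot,plank] B=[knob,tube] C=[reel,peg]

Answer: 2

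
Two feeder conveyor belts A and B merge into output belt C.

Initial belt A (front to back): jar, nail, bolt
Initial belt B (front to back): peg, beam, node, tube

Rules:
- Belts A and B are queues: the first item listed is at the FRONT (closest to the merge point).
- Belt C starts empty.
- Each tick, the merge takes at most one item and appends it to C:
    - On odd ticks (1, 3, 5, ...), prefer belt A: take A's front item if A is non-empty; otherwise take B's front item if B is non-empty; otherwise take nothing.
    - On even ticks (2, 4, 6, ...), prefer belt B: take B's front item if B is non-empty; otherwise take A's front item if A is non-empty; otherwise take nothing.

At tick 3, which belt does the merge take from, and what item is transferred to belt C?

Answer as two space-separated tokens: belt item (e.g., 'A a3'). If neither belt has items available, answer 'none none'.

Tick 1: prefer A, take jar from A; A=[nail,bolt] B=[peg,beam,node,tube] C=[jar]
Tick 2: prefer B, take peg from B; A=[nail,bolt] B=[beam,node,tube] C=[jar,peg]
Tick 3: prefer A, take nail from A; A=[bolt] B=[beam,node,tube] C=[jar,peg,nail]

Answer: A nail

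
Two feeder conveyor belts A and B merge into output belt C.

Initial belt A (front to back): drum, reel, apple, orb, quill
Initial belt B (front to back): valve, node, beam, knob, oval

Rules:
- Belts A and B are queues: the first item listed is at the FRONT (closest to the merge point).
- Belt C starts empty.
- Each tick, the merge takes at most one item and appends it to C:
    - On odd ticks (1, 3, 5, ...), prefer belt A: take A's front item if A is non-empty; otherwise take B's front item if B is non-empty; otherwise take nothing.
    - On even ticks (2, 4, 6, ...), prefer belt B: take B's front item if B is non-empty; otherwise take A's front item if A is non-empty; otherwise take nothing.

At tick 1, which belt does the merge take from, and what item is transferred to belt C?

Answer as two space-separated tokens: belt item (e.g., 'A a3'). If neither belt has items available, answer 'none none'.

Answer: A drum

Derivation:
Tick 1: prefer A, take drum from A; A=[reel,apple,orb,quill] B=[valve,node,beam,knob,oval] C=[drum]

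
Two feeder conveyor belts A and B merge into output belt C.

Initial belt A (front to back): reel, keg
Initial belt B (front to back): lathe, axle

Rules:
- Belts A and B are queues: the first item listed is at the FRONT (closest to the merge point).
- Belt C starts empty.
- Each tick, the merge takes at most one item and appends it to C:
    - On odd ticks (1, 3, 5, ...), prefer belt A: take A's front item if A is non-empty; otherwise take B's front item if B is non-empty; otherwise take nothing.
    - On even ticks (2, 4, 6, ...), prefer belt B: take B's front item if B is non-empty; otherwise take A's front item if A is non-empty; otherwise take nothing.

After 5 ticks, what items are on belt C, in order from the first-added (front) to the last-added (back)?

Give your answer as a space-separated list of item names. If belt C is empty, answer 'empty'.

Tick 1: prefer A, take reel from A; A=[keg] B=[lathe,axle] C=[reel]
Tick 2: prefer B, take lathe from B; A=[keg] B=[axle] C=[reel,lathe]
Tick 3: prefer A, take keg from A; A=[-] B=[axle] C=[reel,lathe,keg]
Tick 4: prefer B, take axle from B; A=[-] B=[-] C=[reel,lathe,keg,axle]
Tick 5: prefer A, both empty, nothing taken; A=[-] B=[-] C=[reel,lathe,keg,axle]

Answer: reel lathe keg axle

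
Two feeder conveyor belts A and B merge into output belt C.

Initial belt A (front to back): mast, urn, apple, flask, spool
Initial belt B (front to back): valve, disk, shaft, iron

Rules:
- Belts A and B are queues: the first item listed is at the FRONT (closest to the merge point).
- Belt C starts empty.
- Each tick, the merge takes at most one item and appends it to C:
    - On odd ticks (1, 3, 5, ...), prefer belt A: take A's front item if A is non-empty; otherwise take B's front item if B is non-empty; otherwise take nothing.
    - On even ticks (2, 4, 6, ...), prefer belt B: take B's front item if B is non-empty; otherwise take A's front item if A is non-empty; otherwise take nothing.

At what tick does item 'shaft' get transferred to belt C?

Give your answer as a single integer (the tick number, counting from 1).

Tick 1: prefer A, take mast from A; A=[urn,apple,flask,spool] B=[valve,disk,shaft,iron] C=[mast]
Tick 2: prefer B, take valve from B; A=[urn,apple,flask,spool] B=[disk,shaft,iron] C=[mast,valve]
Tick 3: prefer A, take urn from A; A=[apple,flask,spool] B=[disk,shaft,iron] C=[mast,valve,urn]
Tick 4: prefer B, take disk from B; A=[apple,flask,spool] B=[shaft,iron] C=[mast,valve,urn,disk]
Tick 5: prefer A, take apple from A; A=[flask,spool] B=[shaft,iron] C=[mast,valve,urn,disk,apple]
Tick 6: prefer B, take shaft from B; A=[flask,spool] B=[iron] C=[mast,valve,urn,disk,apple,shaft]

Answer: 6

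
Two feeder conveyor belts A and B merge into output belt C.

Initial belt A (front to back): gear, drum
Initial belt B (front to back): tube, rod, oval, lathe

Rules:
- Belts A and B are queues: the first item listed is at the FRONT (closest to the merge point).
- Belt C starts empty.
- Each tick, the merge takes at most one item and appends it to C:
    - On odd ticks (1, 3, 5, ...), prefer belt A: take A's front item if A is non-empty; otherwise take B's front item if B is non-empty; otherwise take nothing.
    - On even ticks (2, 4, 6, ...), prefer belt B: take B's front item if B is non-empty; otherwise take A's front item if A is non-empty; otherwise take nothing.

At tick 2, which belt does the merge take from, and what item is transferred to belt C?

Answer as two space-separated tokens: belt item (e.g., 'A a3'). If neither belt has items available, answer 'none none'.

Answer: B tube

Derivation:
Tick 1: prefer A, take gear from A; A=[drum] B=[tube,rod,oval,lathe] C=[gear]
Tick 2: prefer B, take tube from B; A=[drum] B=[rod,oval,lathe] C=[gear,tube]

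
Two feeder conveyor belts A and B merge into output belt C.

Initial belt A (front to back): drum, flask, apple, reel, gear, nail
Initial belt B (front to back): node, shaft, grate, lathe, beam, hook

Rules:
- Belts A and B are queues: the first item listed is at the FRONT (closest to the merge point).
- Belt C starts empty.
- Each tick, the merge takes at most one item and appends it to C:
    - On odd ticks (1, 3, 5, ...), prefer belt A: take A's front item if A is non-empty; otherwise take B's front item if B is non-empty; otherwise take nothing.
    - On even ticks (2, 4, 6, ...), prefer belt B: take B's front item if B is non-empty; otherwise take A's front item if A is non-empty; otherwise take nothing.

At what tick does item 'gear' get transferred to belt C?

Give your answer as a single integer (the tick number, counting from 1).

Answer: 9

Derivation:
Tick 1: prefer A, take drum from A; A=[flask,apple,reel,gear,nail] B=[node,shaft,grate,lathe,beam,hook] C=[drum]
Tick 2: prefer B, take node from B; A=[flask,apple,reel,gear,nail] B=[shaft,grate,lathe,beam,hook] C=[drum,node]
Tick 3: prefer A, take flask from A; A=[apple,reel,gear,nail] B=[shaft,grate,lathe,beam,hook] C=[drum,node,flask]
Tick 4: prefer B, take shaft from B; A=[apple,reel,gear,nail] B=[grate,lathe,beam,hook] C=[drum,node,flask,shaft]
Tick 5: prefer A, take apple from A; A=[reel,gear,nail] B=[grate,lathe,beam,hook] C=[drum,node,flask,shaft,apple]
Tick 6: prefer B, take grate from B; A=[reel,gear,nail] B=[lathe,beam,hook] C=[drum,node,flask,shaft,apple,grate]
Tick 7: prefer A, take reel from A; A=[gear,nail] B=[lathe,beam,hook] C=[drum,node,flask,shaft,apple,grate,reel]
Tick 8: prefer B, take lathe from B; A=[gear,nail] B=[beam,hook] C=[drum,node,flask,shaft,apple,grate,reel,lathe]
Tick 9: prefer A, take gear from A; A=[nail] B=[beam,hook] C=[drum,node,flask,shaft,apple,grate,reel,lathe,gear]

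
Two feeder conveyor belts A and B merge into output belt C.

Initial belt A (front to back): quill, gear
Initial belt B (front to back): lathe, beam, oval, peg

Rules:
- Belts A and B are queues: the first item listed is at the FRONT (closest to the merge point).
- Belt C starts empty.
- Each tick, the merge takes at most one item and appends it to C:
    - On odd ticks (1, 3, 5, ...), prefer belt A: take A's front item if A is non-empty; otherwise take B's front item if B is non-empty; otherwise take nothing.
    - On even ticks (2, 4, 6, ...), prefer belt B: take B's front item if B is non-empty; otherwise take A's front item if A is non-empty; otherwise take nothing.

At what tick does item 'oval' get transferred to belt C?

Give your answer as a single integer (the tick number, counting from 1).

Tick 1: prefer A, take quill from A; A=[gear] B=[lathe,beam,oval,peg] C=[quill]
Tick 2: prefer B, take lathe from B; A=[gear] B=[beam,oval,peg] C=[quill,lathe]
Tick 3: prefer A, take gear from A; A=[-] B=[beam,oval,peg] C=[quill,lathe,gear]
Tick 4: prefer B, take beam from B; A=[-] B=[oval,peg] C=[quill,lathe,gear,beam]
Tick 5: prefer A, take oval from B; A=[-] B=[peg] C=[quill,lathe,gear,beam,oval]

Answer: 5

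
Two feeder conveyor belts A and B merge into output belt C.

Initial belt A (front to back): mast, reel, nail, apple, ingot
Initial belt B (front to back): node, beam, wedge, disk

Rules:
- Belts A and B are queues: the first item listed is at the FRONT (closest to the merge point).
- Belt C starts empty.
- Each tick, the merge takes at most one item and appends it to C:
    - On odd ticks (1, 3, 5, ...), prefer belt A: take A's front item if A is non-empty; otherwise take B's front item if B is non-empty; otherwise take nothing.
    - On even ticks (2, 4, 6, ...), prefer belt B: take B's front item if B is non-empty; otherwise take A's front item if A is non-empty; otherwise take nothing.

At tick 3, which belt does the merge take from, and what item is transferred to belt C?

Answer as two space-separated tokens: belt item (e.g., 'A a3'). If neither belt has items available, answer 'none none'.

Answer: A reel

Derivation:
Tick 1: prefer A, take mast from A; A=[reel,nail,apple,ingot] B=[node,beam,wedge,disk] C=[mast]
Tick 2: prefer B, take node from B; A=[reel,nail,apple,ingot] B=[beam,wedge,disk] C=[mast,node]
Tick 3: prefer A, take reel from A; A=[nail,apple,ingot] B=[beam,wedge,disk] C=[mast,node,reel]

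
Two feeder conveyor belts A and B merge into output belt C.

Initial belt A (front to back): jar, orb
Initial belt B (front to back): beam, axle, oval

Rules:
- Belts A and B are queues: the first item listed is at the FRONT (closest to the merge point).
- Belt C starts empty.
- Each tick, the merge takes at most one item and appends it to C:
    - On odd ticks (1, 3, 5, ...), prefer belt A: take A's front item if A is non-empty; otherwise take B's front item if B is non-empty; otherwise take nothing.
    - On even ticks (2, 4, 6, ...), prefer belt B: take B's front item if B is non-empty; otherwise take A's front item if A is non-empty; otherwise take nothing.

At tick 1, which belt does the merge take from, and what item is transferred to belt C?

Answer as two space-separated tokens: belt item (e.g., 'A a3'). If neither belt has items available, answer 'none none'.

Answer: A jar

Derivation:
Tick 1: prefer A, take jar from A; A=[orb] B=[beam,axle,oval] C=[jar]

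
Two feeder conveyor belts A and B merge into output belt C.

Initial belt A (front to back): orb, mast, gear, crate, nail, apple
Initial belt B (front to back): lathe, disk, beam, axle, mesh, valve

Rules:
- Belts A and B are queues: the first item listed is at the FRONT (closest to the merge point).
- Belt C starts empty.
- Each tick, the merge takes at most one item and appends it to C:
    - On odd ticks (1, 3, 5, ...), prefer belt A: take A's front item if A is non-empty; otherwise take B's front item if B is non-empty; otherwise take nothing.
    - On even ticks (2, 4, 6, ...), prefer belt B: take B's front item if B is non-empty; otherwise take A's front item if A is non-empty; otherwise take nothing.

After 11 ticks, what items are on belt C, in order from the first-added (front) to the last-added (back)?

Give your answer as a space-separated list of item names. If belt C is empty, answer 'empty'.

Answer: orb lathe mast disk gear beam crate axle nail mesh apple

Derivation:
Tick 1: prefer A, take orb from A; A=[mast,gear,crate,nail,apple] B=[lathe,disk,beam,axle,mesh,valve] C=[orb]
Tick 2: prefer B, take lathe from B; A=[mast,gear,crate,nail,apple] B=[disk,beam,axle,mesh,valve] C=[orb,lathe]
Tick 3: prefer A, take mast from A; A=[gear,crate,nail,apple] B=[disk,beam,axle,mesh,valve] C=[orb,lathe,mast]
Tick 4: prefer B, take disk from B; A=[gear,crate,nail,apple] B=[beam,axle,mesh,valve] C=[orb,lathe,mast,disk]
Tick 5: prefer A, take gear from A; A=[crate,nail,apple] B=[beam,axle,mesh,valve] C=[orb,lathe,mast,disk,gear]
Tick 6: prefer B, take beam from B; A=[crate,nail,apple] B=[axle,mesh,valve] C=[orb,lathe,mast,disk,gear,beam]
Tick 7: prefer A, take crate from A; A=[nail,apple] B=[axle,mesh,valve] C=[orb,lathe,mast,disk,gear,beam,crate]
Tick 8: prefer B, take axle from B; A=[nail,apple] B=[mesh,valve] C=[orb,lathe,mast,disk,gear,beam,crate,axle]
Tick 9: prefer A, take nail from A; A=[apple] B=[mesh,valve] C=[orb,lathe,mast,disk,gear,beam,crate,axle,nail]
Tick 10: prefer B, take mesh from B; A=[apple] B=[valve] C=[orb,lathe,mast,disk,gear,beam,crate,axle,nail,mesh]
Tick 11: prefer A, take apple from A; A=[-] B=[valve] C=[orb,lathe,mast,disk,gear,beam,crate,axle,nail,mesh,apple]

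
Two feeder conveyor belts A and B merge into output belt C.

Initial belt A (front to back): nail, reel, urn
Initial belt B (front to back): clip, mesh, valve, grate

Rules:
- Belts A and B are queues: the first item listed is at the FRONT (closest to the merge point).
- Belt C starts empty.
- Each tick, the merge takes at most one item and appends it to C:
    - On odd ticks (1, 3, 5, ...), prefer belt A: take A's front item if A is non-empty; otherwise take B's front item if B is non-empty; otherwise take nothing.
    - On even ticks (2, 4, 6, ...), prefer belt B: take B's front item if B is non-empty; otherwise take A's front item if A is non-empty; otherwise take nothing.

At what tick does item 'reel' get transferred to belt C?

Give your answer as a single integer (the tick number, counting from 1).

Tick 1: prefer A, take nail from A; A=[reel,urn] B=[clip,mesh,valve,grate] C=[nail]
Tick 2: prefer B, take clip from B; A=[reel,urn] B=[mesh,valve,grate] C=[nail,clip]
Tick 3: prefer A, take reel from A; A=[urn] B=[mesh,valve,grate] C=[nail,clip,reel]

Answer: 3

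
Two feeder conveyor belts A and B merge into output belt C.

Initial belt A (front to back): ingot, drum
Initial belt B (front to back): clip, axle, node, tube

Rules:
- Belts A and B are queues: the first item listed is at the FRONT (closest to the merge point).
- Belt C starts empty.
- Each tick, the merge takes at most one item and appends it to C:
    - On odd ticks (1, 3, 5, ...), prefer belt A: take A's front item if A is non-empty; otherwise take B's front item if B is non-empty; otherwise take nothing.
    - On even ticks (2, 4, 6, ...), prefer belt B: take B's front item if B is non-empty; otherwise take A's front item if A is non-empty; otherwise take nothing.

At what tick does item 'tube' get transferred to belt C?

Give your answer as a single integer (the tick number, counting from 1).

Answer: 6

Derivation:
Tick 1: prefer A, take ingot from A; A=[drum] B=[clip,axle,node,tube] C=[ingot]
Tick 2: prefer B, take clip from B; A=[drum] B=[axle,node,tube] C=[ingot,clip]
Tick 3: prefer A, take drum from A; A=[-] B=[axle,node,tube] C=[ingot,clip,drum]
Tick 4: prefer B, take axle from B; A=[-] B=[node,tube] C=[ingot,clip,drum,axle]
Tick 5: prefer A, take node from B; A=[-] B=[tube] C=[ingot,clip,drum,axle,node]
Tick 6: prefer B, take tube from B; A=[-] B=[-] C=[ingot,clip,drum,axle,node,tube]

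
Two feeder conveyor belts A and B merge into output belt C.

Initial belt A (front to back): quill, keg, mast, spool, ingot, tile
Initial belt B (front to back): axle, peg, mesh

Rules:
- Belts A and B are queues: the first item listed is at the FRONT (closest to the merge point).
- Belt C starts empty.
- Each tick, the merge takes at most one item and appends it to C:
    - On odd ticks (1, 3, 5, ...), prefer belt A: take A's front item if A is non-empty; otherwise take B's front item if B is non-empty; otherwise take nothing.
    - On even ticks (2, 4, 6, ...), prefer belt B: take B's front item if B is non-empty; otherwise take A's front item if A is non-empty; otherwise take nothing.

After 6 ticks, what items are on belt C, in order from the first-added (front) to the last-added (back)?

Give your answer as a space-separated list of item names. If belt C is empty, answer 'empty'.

Answer: quill axle keg peg mast mesh

Derivation:
Tick 1: prefer A, take quill from A; A=[keg,mast,spool,ingot,tile] B=[axle,peg,mesh] C=[quill]
Tick 2: prefer B, take axle from B; A=[keg,mast,spool,ingot,tile] B=[peg,mesh] C=[quill,axle]
Tick 3: prefer A, take keg from A; A=[mast,spool,ingot,tile] B=[peg,mesh] C=[quill,axle,keg]
Tick 4: prefer B, take peg from B; A=[mast,spool,ingot,tile] B=[mesh] C=[quill,axle,keg,peg]
Tick 5: prefer A, take mast from A; A=[spool,ingot,tile] B=[mesh] C=[quill,axle,keg,peg,mast]
Tick 6: prefer B, take mesh from B; A=[spool,ingot,tile] B=[-] C=[quill,axle,keg,peg,mast,mesh]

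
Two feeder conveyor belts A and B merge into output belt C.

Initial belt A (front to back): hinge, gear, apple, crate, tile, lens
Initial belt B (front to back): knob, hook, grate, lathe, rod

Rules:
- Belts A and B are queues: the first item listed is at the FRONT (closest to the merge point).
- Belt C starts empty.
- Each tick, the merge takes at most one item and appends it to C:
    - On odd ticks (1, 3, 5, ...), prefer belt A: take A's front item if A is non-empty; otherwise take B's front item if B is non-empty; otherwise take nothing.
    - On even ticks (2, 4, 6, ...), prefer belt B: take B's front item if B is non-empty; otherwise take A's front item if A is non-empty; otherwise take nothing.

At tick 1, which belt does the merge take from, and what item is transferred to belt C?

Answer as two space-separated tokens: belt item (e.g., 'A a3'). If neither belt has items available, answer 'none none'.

Answer: A hinge

Derivation:
Tick 1: prefer A, take hinge from A; A=[gear,apple,crate,tile,lens] B=[knob,hook,grate,lathe,rod] C=[hinge]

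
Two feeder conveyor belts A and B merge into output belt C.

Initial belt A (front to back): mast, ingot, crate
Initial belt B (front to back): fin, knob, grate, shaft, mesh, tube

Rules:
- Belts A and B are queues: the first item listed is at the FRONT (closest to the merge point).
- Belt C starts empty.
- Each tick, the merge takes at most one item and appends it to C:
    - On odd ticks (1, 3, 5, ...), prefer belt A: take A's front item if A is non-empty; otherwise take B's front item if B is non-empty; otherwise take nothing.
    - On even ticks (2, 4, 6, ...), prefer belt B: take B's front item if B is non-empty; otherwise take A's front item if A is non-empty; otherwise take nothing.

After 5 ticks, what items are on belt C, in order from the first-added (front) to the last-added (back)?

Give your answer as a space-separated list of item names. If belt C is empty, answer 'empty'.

Tick 1: prefer A, take mast from A; A=[ingot,crate] B=[fin,knob,grate,shaft,mesh,tube] C=[mast]
Tick 2: prefer B, take fin from B; A=[ingot,crate] B=[knob,grate,shaft,mesh,tube] C=[mast,fin]
Tick 3: prefer A, take ingot from A; A=[crate] B=[knob,grate,shaft,mesh,tube] C=[mast,fin,ingot]
Tick 4: prefer B, take knob from B; A=[crate] B=[grate,shaft,mesh,tube] C=[mast,fin,ingot,knob]
Tick 5: prefer A, take crate from A; A=[-] B=[grate,shaft,mesh,tube] C=[mast,fin,ingot,knob,crate]

Answer: mast fin ingot knob crate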